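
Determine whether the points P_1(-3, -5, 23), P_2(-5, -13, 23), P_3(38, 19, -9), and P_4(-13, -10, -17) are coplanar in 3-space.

No

The four points are coplanar iff the 3×3 determinant with rows P_1P_2, P_1P_3, P_1P_4 is zero.
Rows: (-2, -8, 0), (41, 24, -32), (-10, -5, -40).
Expanding along the first row: (-2)(-1120) − (-8)(-1960) + (0)(35) = -13440.
Nonzero ⇒ not coplanar.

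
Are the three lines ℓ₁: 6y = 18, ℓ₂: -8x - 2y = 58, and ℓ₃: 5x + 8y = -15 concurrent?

No

The three lines meet at one point iff the augmented coefficient matrix [aᵢ bᵢ cᵢ] has rank < 3, i.e. its determinant vanishes.
Here the determinant is 48.
Nonzero, so no common point exists.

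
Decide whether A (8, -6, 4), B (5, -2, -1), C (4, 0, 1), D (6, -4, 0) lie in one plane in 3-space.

No

With A as base: AB = (-3, 4, -5), AC = (-4, 6, -3), AD = (-2, 2, -4).
AC × AD = (-18, -10, 4).
AB · (AC × AD) = -6.
Since -6 ≠ 0, the four points are not coplanar.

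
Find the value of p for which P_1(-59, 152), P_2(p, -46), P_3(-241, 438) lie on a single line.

67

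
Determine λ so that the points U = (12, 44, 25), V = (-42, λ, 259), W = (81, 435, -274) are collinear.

Collinearity requires UV × UW = 0; each component is linear in λ.
The x-component gives (-299)λ + (-78338) = 0, so λ = -262.
The remaining components then also vanish.

-262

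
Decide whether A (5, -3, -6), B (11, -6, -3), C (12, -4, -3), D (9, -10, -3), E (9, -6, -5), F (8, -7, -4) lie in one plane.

No

The plane through A, B, C has normal n = AB × AC = (-6, 3, 15) and equation n·P = -129.
Checking the remaining points: n·D = -129, n·E = -147, n·F = -129.
Since n·E = -147 ≠ -129, E is off the plane and the points are not all coplanar.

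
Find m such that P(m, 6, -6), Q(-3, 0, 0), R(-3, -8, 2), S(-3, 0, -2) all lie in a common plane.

Coplanarity ⇔ det[PQ; PR; PS] = 0.
Expanding, this is linear in m: (-16)m + (-48) = 0.
So m = -3.

-3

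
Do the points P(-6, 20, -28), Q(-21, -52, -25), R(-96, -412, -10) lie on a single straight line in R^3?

Yes

PQ = (-15, -72, 3), PR = (-90, -432, 18).
PQ × PR = (0, 0, 0).
The cross product vanishes, so the three points are collinear.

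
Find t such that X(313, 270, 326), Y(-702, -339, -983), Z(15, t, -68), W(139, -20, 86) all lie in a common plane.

-24

The points are coplanar iff XY · (XZ × XW) = 0.
Expanding, this is linear in t: (15834)t + (380016) = 0.
So t = -24.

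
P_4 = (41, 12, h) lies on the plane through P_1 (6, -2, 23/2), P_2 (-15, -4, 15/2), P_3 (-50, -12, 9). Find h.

-1/2

Coplanarity requires P_1P_2 · (P_1P_3 × P_1P_4) = 0.
P_1P_2 = (-21, -2, -4), P_1P_3 = (-56, -10, -5/2); the triple product is linear in h with coefficient 98 and constant term 49.
Setting it to zero: h = -1/2.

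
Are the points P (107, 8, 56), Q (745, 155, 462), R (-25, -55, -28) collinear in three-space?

No

PQ = (638, 147, 406), PR = (-132, -63, -84).
Comparing components 2 and 3: (147)(-84) − (406)(-63) = 13230 ≠ 0, so PQ and PR are not parallel and the points are not collinear.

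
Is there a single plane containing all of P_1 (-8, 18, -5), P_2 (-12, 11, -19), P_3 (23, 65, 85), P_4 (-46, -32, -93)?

A normal to the plane through P_1, P_2, P_3 is n = P_1P_2 × P_1P_3 = (28, -74, 29).
The plane has equation n·P = -1701. For P_4: n·P_4 = -1617.
-1617 ≠ -1701, so P_4 is off the plane.

No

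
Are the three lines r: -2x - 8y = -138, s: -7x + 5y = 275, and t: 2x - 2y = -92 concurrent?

Intersecting r and s: solving the 2×2 system gives (x, y) = (-755/33, 758/33).
Substitute into t: (2)(-755/33) + (-2)(758/33) = -3026/33.
But t requires -92 ≠ -3026/33, so the three lines have no common point.

No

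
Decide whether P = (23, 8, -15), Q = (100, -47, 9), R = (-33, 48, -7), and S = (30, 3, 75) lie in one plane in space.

Yes

A normal to the plane through P, Q, R is n = PQ × PR = (-1400, -1960, 0).
The plane has equation n·X = -47880. For S: n·S = -47880.
Equal, so S lies in the plane and all four are coplanar.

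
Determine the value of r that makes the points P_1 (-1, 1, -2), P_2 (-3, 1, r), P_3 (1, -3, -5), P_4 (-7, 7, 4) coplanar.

Coplanarity ⇔ det[P_1P_2; P_1P_3; P_1P_4] = 0.
Expanding, this is linear in r: (-12)r + (-12) = 0.
So r = -1.

-1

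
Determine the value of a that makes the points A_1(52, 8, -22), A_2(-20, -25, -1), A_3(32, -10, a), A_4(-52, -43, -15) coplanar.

-78

Coplanarity ⇔ det[A_1A_2; A_1A_3; A_1A_4] = 0.
Expanding, this is linear in a: (-240)a + (-18720) = 0.
So a = -78.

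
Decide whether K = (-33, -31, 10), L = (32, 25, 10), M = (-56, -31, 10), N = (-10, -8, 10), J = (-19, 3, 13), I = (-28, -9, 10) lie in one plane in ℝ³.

No

The plane through K, L, M has normal n = KL × KM = (0, 0, 1288) and equation n·P = 12880.
Checking the remaining points: n·N = 12880, n·J = 16744, n·I = 12880.
Since n·J = 16744 ≠ 12880, J is off the plane and the points are not all coplanar.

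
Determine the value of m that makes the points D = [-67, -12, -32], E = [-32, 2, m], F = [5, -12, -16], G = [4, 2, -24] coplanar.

-32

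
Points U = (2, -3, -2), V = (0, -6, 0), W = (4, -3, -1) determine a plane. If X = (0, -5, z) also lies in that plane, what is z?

The plane through U, V, W has equation −3x + 6y + 6z = -36.
Substituting X: (6)z + (-30) = -36, so z = -1.

-1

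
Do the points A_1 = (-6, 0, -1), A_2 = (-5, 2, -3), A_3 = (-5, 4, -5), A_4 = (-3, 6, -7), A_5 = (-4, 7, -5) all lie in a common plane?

The plane through A_1, A_2, A_3 has normal n = A_1A_2 × A_1A_3 = (0, 2, 2) and equation n·P = -2.
Checking the remaining points: n·A_4 = -2, n·A_5 = 4.
Since n·A_5 = 4 ≠ -2, A_5 is off the plane and the points are not all coplanar.

No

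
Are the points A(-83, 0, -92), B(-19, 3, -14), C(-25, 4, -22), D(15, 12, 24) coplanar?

No

A normal to the plane through A, B, C is n = AB × AC = (-102, 44, 82).
The plane has equation n·P = 922. For D: n·D = 966.
966 ≠ 922, so D is off the plane.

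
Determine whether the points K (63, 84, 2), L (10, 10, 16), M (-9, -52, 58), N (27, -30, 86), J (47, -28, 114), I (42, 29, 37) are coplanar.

The plane through K, L, M has normal n = KL × KM = (-2240, 1960, 1880) and equation n·P = 27280.
Checking the remaining points: n·N = 42400, n·J = 54160, n·I = 32320.
Since n·N = 42400 ≠ 27280, N is off the plane and the points are not all coplanar.

No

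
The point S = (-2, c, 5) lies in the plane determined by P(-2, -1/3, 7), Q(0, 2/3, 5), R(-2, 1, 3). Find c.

1/3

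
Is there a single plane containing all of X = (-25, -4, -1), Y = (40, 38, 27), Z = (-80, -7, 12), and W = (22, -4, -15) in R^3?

With X as base: XY = (65, 42, 28), XZ = (-55, -3, 13), XW = (47, 0, -14).
XZ × XW = (42, -159, 141).
XY · (XZ × XW) = 0.
The scalar triple product vanishes, so the four points are coplanar.

Yes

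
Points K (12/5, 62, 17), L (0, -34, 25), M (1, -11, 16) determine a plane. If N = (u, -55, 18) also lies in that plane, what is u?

0

Coplanarity requires KL · (KM × KN) = 0.
KL = (-12/5, -96, 8), KM = (-7/5, -73, -1); the triple product is linear in u with coefficient 680 and constant term 0.
Setting it to zero: u = 0.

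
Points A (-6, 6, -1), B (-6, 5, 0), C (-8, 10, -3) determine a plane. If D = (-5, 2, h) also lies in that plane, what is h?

Coplanarity requires AB · (AC × AD) = 0.
AB = (0, -1, 1), AC = (-2, 4, -2); the triple product is linear in h with coefficient -2 and constant term 4.
Setting it to zero: h = 2.

2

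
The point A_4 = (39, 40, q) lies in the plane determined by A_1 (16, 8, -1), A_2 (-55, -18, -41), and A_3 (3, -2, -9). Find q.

The plane through A_1, A_2, A_3 has equation −192x − 48y + 372z = -3828.
Substituting A_4: (372)q + (-9408) = -3828, so q = 15.

15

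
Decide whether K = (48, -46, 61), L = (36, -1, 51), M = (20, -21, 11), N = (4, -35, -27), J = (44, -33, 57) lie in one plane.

Yes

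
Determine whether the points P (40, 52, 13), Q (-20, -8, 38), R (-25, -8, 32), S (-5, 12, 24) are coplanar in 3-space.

No

A normal to the plane through P, Q, R is n = PQ × PR = (360, -485, -300).
The plane has equation n·X = -14720. For S: n·S = -14820.
-14820 ≠ -14720, so S is off the plane.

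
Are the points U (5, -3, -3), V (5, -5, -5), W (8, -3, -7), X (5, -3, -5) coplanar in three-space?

No

The four points are coplanar iff the 3×3 determinant with rows UV, UW, UX is zero.
Rows: (0, -2, -2), (3, 0, -4), (0, 0, -2).
Expanding along the first row: (0)(0) − (-2)(-6) + (-2)(0) = -12.
Nonzero ⇒ not coplanar.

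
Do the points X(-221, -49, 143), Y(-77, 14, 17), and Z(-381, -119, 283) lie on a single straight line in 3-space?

XY = (144, 63, -126), XZ = (-160, -70, 140).
XY × XZ = (0, 0, 0).
The cross product vanishes, so the three points are collinear.

Yes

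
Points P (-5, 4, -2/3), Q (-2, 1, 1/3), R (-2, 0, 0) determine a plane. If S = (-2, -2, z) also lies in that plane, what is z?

A normal to the plane is n = PQ × PR = (2, 1, -3).
S lies in the plane iff n · PS = 0.
This gives (-3)z + (-2) = 0, so z = -2/3.

-2/3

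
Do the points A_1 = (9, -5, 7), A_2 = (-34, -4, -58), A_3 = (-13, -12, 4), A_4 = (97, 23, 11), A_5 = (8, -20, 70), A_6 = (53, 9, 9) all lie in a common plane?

No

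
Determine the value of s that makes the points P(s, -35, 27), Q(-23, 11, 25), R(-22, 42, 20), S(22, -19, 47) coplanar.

The points are coplanar iff PQ · (PR × PS) = 0.
Expanding, this is linear in s: (-532)s + (-20748) = 0.
So s = -39.

-39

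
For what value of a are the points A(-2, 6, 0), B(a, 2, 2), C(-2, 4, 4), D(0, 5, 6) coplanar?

-5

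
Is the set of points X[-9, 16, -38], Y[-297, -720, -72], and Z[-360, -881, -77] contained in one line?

No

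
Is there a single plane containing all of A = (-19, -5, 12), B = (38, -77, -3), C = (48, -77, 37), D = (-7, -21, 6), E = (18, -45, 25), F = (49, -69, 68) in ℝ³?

Yes

The plane through A, B, C has normal n = AB × AC = (-2880, -2430, 720) and equation n·P = 75510.
Checking the remaining points: n·D = 75510, n·E = 75510, n·F = 75510.
All equal 75510, so all 6 points lie in one plane.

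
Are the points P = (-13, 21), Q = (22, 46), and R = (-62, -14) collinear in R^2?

PQ = (35, 25), PR = (-49, -35).
det[PQ; PR] = (35)(-35) − (25)(-49) = 0.
The determinant is zero, so the points are collinear.

Yes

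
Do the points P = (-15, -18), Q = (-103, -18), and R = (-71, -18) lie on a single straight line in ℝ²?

Yes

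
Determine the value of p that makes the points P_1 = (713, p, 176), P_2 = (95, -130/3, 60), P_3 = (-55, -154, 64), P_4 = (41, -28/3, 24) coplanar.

Coplanarity ⇔ det[P_1P_2; P_1P_3; P_1P_4] = 0.
Expanding, this is linear in p: (5616)p + (-849888) = 0.
So p = 454/3.

454/3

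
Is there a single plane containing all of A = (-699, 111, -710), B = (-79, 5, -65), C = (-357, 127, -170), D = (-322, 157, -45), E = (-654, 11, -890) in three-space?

No

The plane through A, B, C has normal n = AB × AC = (-67560, -114210, 46172) and equation n·P = 1765010.
Checking the remaining points: n·D = 1745610, n·E = 1834850.
Since n·D = 1745610 ≠ 1765010, D is off the plane and the points are not all coplanar.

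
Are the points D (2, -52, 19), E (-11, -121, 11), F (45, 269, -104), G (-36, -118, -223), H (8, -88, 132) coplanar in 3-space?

Yes

The plane through D, E, F has normal n = DE × DF = (11055, -1943, -1206) and equation n·P = 100232.
Checking the remaining points: n·G = 100232, n·H = 100232.
All equal 100232, so all 5 points lie in one plane.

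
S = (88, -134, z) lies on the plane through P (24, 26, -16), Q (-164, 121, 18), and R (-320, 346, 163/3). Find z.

-104/3

Coplanarity requires PQ · (PR × PS) = 0.
PQ = (-188, 95, 34), PR = (-344, 320, 211/3); the triple product is linear in z with coefficient -27480 and constant term -952640.
Setting it to zero: z = -104/3.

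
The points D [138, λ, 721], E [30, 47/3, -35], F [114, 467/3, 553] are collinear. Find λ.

587/3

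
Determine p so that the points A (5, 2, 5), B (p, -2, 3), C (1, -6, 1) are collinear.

3

Direction AC = (-4, -8, -4). From the y-coordinate of B, the parameter along the line is τ = (-2 − 2)/(-8) = 1/2.
Then p = 5 + 1/2·(-4) = 3.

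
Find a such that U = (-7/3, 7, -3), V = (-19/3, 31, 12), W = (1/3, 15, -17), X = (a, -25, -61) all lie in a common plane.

Normal to plane UVW: n = (-456, -16, -96); plane equation n·P = 1240.
Requiring n·X = 1240: (-456)a + (6256) = 1240.
So a = 11.

11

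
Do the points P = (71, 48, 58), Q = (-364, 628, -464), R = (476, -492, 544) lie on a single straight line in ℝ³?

Yes

PQ = (-435, 580, -522), PR = (405, -540, 486).
PQ × PR = (0, 0, 0).
The cross product vanishes, so the three points are collinear.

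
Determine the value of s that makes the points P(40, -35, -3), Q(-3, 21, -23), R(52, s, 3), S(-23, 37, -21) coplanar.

-51

Normal to plane PQS: n = (432, 486, 432); plane equation n·X = -1026.
Requiring n·R = -1026: (486)s + (23760) = -1026.
So s = -51.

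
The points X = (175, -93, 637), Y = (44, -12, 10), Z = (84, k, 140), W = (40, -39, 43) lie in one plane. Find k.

-2

Normal to plane XYW: n = (-14256, 6831, 3861); plane equation n·P = -670626.
Requiring n·Z = -670626: (6831)k + (-656964) = -670626.
So k = -2.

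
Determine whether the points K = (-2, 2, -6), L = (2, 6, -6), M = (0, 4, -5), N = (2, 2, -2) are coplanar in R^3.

No

The four points are coplanar iff the 3×3 determinant with rows KL, KM, KN is zero.
Rows: (4, 4, 0), (2, 2, 1), (4, 0, 4).
Expanding along the first row: (4)(8) − (4)(4) + (0)(-8) = 16.
Nonzero ⇒ not coplanar.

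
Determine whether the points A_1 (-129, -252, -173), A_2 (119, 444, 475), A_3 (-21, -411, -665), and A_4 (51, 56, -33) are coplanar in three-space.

With A_1 as base: A_1A_2 = (248, 696, 648), A_1A_3 = (108, -159, -492), A_1A_4 = (180, 308, 140).
A_1A_3 × A_1A_4 = (129276, -103680, 61884).
A_1A_2 · (A_1A_3 × A_1A_4) = 0.
The scalar triple product vanishes, so the four points are coplanar.

Yes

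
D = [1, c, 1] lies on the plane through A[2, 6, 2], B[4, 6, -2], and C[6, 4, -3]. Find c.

A normal to the plane is n = AB × AC = (-8, -6, -4).
D lies in the plane iff n · AD = 0.
This gives (-6)c + (48) = 0, so c = 8.

8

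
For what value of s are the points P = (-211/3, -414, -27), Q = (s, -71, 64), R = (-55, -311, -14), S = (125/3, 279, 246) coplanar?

-17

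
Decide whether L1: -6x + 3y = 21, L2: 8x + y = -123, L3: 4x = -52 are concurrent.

Intersecting L1 and L2: solving the 2×2 system gives (x, y) = (-13, -19).
Substitute into L3: (4)(-13) + (0)(-19) = -52.
This equals -52, so (-13, -19) lies on all three lines and they are concurrent.

Yes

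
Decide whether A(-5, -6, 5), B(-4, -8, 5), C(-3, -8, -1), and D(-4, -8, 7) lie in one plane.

No

The four points are coplanar iff the 3×3 determinant with rows AB, AC, AD is zero.
Rows: (1, -2, 0), (2, -2, -6), (1, -2, 2).
Expanding along the first row: (1)(-16) − (-2)(10) + (0)(-2) = 4.
Nonzero ⇒ not coplanar.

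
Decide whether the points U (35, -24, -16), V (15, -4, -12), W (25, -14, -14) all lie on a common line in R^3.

Yes

UV = (-20, 20, 4), UW = (-10, 10, 2).
Each component of UW is 1/2 times the corresponding component of UV, so UW = 1/2·UV and the points are collinear.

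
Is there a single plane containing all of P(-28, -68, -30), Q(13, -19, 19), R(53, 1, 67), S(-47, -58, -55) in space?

A normal to the plane through P, Q, R is n = PQ × PR = (1372, -8, -1140).
The plane has equation n·X = -3672. For S: n·S = -1320.
-1320 ≠ -3672, so S is off the plane.

No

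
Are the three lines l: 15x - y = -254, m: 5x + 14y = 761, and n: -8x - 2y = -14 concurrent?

Yes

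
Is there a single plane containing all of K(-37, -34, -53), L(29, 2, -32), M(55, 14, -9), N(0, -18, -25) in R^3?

No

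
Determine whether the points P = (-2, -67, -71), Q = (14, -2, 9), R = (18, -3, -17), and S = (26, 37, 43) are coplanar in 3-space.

Yes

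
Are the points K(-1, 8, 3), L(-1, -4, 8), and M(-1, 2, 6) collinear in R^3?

KL = (0, -12, 5), KM = (0, -6, 3).
KL × KM = (-6, 0, 0).
The cross product is nonzero, so the points do not lie on one line.

No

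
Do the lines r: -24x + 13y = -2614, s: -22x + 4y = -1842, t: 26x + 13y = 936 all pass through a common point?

Intersecting r and s: solving the 2×2 system gives (x, y) = (71, -70).
Substitute into t: (26)(71) + (13)(-70) = 936.
This equals 936, so (71, -70) lies on all three lines and they are concurrent.

Yes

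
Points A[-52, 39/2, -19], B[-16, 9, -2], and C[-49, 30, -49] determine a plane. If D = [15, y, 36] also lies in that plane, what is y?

The plane through A, B, C has equation (273/2)x + 1131y + (819/2)z = 7176.
Substituting D: (1131)y + (33579/2) = 7176, so y = -17/2.

-17/2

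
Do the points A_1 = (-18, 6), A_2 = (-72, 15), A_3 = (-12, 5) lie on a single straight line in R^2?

A_1A_2 = (-54, 9), A_1A_3 = (6, -1).
det[A_1A_2; A_1A_3] = (-54)(-1) − (9)(6) = 0.
The determinant is zero, so the points are collinear.

Yes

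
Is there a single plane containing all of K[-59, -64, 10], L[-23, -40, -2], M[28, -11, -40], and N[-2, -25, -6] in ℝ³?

No

A normal to the plane through K, L, M is n = KL × KM = (-564, 756, -180).
The plane has equation n·P = -16908. For N: n·N = -16692.
-16692 ≠ -16908, so N is off the plane.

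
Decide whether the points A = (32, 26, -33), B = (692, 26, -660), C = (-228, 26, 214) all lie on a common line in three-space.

AB = (660, 0, -627), AC = (-260, 0, 247).
Each component of AC is -13/33 times the corresponding component of AB, so AC = -13/33·AB and the points are collinear.

Yes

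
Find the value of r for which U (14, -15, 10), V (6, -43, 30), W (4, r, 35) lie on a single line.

Direction UV = (-8, -28, 20). From the x-coordinate of W, the parameter along the line is τ = (4 − 14)/(-8) = 5/4.
Then r = (-15) + 5/4·(-28) = -50.

-50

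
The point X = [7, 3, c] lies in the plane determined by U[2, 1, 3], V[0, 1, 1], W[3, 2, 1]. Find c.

2

The plane through U, V, W has equation 2x − 6y − 2z = -8.
Substituting X: (-2)c + (-4) = -8, so c = 2.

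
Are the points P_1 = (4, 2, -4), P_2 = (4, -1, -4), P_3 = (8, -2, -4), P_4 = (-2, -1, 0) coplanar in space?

No

With P_1 as base: P_1P_2 = (0, -3, 0), P_1P_3 = (4, -4, 0), P_1P_4 = (-6, -3, 4).
P_1P_3 × P_1P_4 = (-16, -16, -36).
P_1P_2 · (P_1P_3 × P_1P_4) = 48.
Since 48 ≠ 0, the four points are not coplanar.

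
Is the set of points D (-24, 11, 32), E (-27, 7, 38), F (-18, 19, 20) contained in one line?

Yes

DE = (-3, -4, 6), DF = (6, 8, -12).
DE × DF = (0, 0, 0).
The cross product vanishes, so the three points are collinear.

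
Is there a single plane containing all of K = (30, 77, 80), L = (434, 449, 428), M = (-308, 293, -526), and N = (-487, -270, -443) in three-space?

With K as base: KL = (404, 372, 348), KM = (-338, 216, -606), KN = (-517, -347, -523).
KM × KN = (-323250, 136528, 228958).
KL · (KM × KN) = -127200.
Since -127200 ≠ 0, the four points are not coplanar.

No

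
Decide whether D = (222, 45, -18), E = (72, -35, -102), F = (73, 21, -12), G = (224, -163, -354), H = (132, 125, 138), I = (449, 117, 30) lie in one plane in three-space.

Yes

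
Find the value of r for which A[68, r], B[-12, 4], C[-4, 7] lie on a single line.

The three points are collinear iff det[AB; AC] = 0.
This determinant is linear in r: (8)r + (-272) = 0, so r = 34.

34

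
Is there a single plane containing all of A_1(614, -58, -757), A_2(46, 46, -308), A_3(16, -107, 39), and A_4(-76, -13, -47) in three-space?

No

With A_1 as base: A_1A_2 = (-568, 104, 449), A_1A_3 = (-598, -49, 796), A_1A_4 = (-690, 45, 710).
A_1A_3 × A_1A_4 = (-70610, -124660, -60720).
A_1A_2 · (A_1A_3 × A_1A_4) = -121440.
Since -121440 ≠ 0, the four points are not coplanar.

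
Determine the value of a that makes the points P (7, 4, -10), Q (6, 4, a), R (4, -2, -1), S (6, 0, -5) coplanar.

-9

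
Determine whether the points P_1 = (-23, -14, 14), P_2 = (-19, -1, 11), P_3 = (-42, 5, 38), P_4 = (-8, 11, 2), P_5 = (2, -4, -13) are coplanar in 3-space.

The plane through P_1, P_2, P_3 has normal n = P_1P_2 × P_1P_3 = (369, -39, 323) and equation n·P = -3419.
Checking the remaining points: n·P_4 = -2735, n·P_5 = -3305.
Since n·P_4 = -2735 ≠ -3419, P_4 is off the plane and the points are not all coplanar.

No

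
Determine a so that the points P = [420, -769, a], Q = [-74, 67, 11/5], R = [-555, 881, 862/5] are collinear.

-863/5

Collinearity requires PQ × PR = 0; each component is linear in a.
The x-component gives (814)a + (702482/5) = 0, so a = -863/5.
The remaining components then also vanish.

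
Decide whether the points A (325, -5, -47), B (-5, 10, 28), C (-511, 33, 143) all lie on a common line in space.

Yes

AB = (-330, 15, 75), AC = (-836, 38, 190).
AB × AC = (0, 0, 0).
The cross product vanishes, so the three points are collinear.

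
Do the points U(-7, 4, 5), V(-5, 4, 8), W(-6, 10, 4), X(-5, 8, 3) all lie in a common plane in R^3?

No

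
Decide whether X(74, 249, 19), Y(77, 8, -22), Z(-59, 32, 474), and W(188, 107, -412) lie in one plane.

Yes

With X as base: XY = (3, -241, -41), XZ = (-133, -217, 455), XW = (114, -142, -431).
XZ × XW = (158137, -5453, 43624).
XY · (XZ × XW) = 0.
The scalar triple product vanishes, so the four points are coplanar.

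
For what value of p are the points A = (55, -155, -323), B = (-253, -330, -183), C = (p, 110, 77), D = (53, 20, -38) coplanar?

75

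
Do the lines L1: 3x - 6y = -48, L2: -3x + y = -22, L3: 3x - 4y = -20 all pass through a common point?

Yes

Intersecting L1 and L2: solving the 2×2 system gives (x, y) = (12, 14).
Substitute into L3: (3)(12) + (-4)(14) = -20.
This equals -20, so (12, 14) lies on all three lines and they are concurrent.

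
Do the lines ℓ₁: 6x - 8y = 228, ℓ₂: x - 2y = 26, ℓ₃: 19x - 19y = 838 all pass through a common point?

No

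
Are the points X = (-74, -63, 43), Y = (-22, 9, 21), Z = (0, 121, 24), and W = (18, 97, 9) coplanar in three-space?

Yes

A normal to the plane through X, Y, Z is n = XY × XZ = (2680, -640, 4240).
The plane has equation n·P = 24320. For W: n·W = 24320.
Equal, so W lies in the plane and all four are coplanar.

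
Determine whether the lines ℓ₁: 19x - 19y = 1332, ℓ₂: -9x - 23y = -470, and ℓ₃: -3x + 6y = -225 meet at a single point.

No

Lines aᵢx + bᵢy = cᵢ with pairwise distinct directions are concurrent exactly when det[aᵢ bᵢ cᵢ] = 0.
Here the determinant is -246.
Nonzero, so no common point exists.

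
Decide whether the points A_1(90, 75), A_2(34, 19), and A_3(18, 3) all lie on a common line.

Yes

A_1A_2 = (-56, -56), A_1A_3 = (-72, -72).
Checking proportionality: A_1A_3 = 9/7·A_1A_2, so the vectors are parallel and the points are collinear.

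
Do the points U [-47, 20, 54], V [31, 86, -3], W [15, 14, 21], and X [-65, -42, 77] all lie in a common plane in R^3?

With U as base: UV = (78, 66, -57), UW = (62, -6, -33), UX = (-18, -62, 23).
UW × UX = (-2184, -832, -3952).
UV · (UW × UX) = 0.
The scalar triple product vanishes, so the four points are coplanar.

Yes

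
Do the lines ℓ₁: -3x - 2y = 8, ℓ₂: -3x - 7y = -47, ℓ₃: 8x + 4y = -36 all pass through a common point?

The three lines meet at one point iff the augmented coefficient matrix [aᵢ bᵢ cᵢ] has rank < 3, i.e. its determinant vanishes.
Here the determinant is 0.
It vanishes, so the lines are concurrent at (-10, 11).

Yes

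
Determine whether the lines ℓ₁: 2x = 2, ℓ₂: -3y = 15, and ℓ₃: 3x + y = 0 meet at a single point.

Intersecting ℓ₁ and ℓ₂: solving the 2×2 system gives (x, y) = (1, -5).
Substitute into ℓ₃: (3)(1) + (1)(-5) = -2.
But ℓ₃ requires 0 ≠ -2, so the three lines have no common point.

No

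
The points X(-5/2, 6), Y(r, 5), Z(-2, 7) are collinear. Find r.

Collinearity: (Y − X) must be parallel to (Z − X) = (1/2, 1).
Cross-multiplying the components: (r − (-5/2))·(1) = (-1)·(1/2).
Solving gives r = -3.

-3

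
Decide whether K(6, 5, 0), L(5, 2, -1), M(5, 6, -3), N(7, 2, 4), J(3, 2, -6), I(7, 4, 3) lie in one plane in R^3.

Yes

The plane through K, L, M has normal n = KL × KM = (10, -2, -4) and equation n·P = 50.
Checking the remaining points: n·N = 50, n·J = 50, n·I = 50.
All equal 50, so all 6 points lie in one plane.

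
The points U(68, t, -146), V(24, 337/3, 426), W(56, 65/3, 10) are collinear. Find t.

-37/3

Direction VW = (32, -272/3, -416). From the x-coordinate of U, the parameter along the line is τ = (68 − 24)/32 = 11/8.
Then t = 337/3 + 11/8·(-272/3) = -37/3.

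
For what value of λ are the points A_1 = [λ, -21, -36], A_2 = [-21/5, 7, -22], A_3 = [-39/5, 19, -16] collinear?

Direction A_2A_3 = (-18/5, 12, 6). From the y-coordinate of A_1, the parameter along the line is τ = (-21 − 7)/12 = -7/3.
Then λ = (-21/5) + (-7/3)·(-18/5) = 21/5.

21/5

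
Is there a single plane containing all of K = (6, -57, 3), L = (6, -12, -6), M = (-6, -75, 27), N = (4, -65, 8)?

Yes

With K as base: KL = (0, 45, -9), KM = (-12, -18, 24), KN = (-2, -8, 5).
KM × KN = (102, 12, 60).
KL · (KM × KN) = 0.
The scalar triple product vanishes, so the four points are coplanar.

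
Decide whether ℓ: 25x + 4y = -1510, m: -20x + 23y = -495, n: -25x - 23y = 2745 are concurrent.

Yes

Intersecting ℓ and m: solving the 2×2 system gives (x, y) = (-50, -65).
Substitute into n: (-25)(-50) + (-23)(-65) = 2745.
This equals 2745, so (-50, -65) lies on all three lines and they are concurrent.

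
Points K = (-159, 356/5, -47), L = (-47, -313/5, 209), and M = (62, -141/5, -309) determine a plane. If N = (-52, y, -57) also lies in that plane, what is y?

The plane through K, L, M has equation 60502x + 85920y + 18437z = -4368853.
Substituting N: (85920)y + (-4197013) = -4368853, so y = -2.

-2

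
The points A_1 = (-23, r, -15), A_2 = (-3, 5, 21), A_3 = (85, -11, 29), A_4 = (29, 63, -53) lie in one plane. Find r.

37

Coplanarity ⇔ det[A_1A_2; A_1A_3; A_1A_4] = 0.
Expanding, this is linear in r: (-6768)r + (250416) = 0.
So r = 37.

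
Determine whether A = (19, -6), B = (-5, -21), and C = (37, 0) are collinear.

AB = (-24, -15), AC = (18, 6).
Twice the signed area of △ABC is (-24)(6) − (-15)(18) = 126.
The area is nonzero, so the three points are not collinear.

No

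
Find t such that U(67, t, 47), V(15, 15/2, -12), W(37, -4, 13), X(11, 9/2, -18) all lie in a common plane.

Coplanarity ⇔ det[UV; UW; UX] = 0.
Expanding, this is linear in t: (-32)t + (-640) = 0.
So t = -20.

-20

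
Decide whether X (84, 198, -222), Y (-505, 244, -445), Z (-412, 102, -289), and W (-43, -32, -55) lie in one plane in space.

Yes

A normal to the plane through X, Y, Z is n = XY × XZ = (-24490, 71145, 79360).
The plane has equation n·P = -5588370. For W: n·W = -5588370.
Equal, so W lies in the plane and all four are coplanar.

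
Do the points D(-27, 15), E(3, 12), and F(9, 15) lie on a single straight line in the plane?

DE = (30, -3), DF = (36, 0).
Twice the signed area of △DEF is (30)(0) − (-3)(36) = 108.
The area is nonzero, so the three points are not collinear.

No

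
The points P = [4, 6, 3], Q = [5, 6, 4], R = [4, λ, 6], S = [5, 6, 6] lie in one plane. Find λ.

Coplanarity ⇔ det[PQ; PR; PS] = 0.
Expanding, this is linear in λ: (2)λ + (-12) = 0.
So λ = 6.

6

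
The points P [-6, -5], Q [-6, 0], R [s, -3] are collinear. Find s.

-6

The three points are collinear iff det[PQ; PR] = 0.
This determinant is linear in s: (-5)s + (-30) = 0, so s = -6.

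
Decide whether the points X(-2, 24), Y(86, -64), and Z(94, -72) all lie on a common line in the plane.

Yes

XY = (88, -88), XZ = (96, -96).
Twice the signed area of △XYZ is (88)(-96) − (-88)(96) = 0.
The triangle is degenerate (zero area), so the points are collinear.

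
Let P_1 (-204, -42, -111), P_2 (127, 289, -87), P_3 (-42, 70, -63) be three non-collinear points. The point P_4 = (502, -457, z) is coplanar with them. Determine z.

753

A normal to the plane is n = P_1P_2 × P_1P_3 = (13200, -12000, -16550).
P_4 lies in the plane iff n · P_1P_4 = 0.
This gives (-16550)z + (12462150) = 0, so z = 753.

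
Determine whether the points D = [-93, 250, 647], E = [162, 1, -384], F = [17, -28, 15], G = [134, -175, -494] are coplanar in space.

A normal to the plane through D, E, F is n = DE × DF = (-129250, 47750, -43500).
The plane has equation n·P = -4186750. For G: n·G = -4186750.
Equal, so G lies in the plane and all four are coplanar.

Yes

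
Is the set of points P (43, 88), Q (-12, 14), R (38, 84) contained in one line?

No

PQ = (-55, -74), PR = (-5, -4).
Twice the signed area of △PQR is (-55)(-4) − (-74)(-5) = -150.
The area is nonzero, so the three points are not collinear.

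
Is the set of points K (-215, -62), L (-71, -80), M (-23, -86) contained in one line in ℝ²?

Yes

KL = (144, -18), KM = (192, -24).
Checking proportionality: KM = 4/3·KL, so the vectors are parallel and the points are collinear.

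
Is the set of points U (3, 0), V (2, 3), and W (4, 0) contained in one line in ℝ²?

UV = (-1, 3), UW = (1, 0).
If collinear, UW would be a scalar multiple of UV. But (-1)·(0) ≠ (3)·(1) (difference -3), so they are not parallel; the points are not collinear.

No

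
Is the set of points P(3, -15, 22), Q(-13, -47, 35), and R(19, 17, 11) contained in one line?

PQ = (-16, -32, 13), PR = (16, 32, -11).
Comparing components 2 and 3: (-32)(-11) − (13)(32) = -64 ≠ 0, so PQ and PR are not parallel and the points are not collinear.

No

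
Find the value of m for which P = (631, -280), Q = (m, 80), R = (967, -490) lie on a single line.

55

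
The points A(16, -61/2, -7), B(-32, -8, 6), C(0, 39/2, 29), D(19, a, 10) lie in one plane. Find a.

-8

Normal to plane ABC: n = (160, 1520, -2040); plane equation n·P = -29520.
Requiring n·D = -29520: (1520)a + (-17360) = -29520.
So a = -8.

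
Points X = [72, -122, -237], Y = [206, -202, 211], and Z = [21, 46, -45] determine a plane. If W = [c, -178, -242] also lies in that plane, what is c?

101

The plane through X, Y, Z has equation −90624x − 48576y + 18432z = -4967040.
Substituting W: (-90624)c + (4185984) = -4967040, so c = 101.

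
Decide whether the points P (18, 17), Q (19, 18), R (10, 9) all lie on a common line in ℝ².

Yes

PQ = (1, 1), PR = (-8, -8).
Twice the signed area of △PQR is (1)(-8) − (1)(-8) = 0.
The triangle is degenerate (zero area), so the points are collinear.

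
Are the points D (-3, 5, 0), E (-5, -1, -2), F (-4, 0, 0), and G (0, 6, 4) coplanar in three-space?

The four points are coplanar iff the 3×3 determinant with rows DE, DF, DG is zero.
Rows: (-2, -6, -2), (-1, -5, 0), (3, 1, 4).
Expanding along the first row: (-2)(-20) − (-6)(-4) + (-2)(14) = -12.
Nonzero ⇒ not coplanar.

No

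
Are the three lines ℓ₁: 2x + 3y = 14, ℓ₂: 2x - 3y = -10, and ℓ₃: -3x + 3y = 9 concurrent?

Yes

The three lines meet at one point iff the augmented coefficient matrix [aᵢ bᵢ cᵢ] has rank < 3, i.e. its determinant vanishes.
Here the determinant is 0.
It vanishes, so the lines are concurrent at (1, 4).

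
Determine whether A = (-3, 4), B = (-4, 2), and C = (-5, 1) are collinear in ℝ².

AB = (-1, -2), AC = (-2, -3).
det[AB; AC] = (-1)(-3) − (-2)(-2) = -1.
The determinant is nonzero, so they are not collinear.

No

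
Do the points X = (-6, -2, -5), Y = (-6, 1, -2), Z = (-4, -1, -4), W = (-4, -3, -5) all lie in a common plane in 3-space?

A normal to the plane through X, Y, Z is n = XY × XZ = (0, 6, -6).
The plane has equation n·P = 18. For W: n·W = 12.
12 ≠ 18, so W is off the plane.

No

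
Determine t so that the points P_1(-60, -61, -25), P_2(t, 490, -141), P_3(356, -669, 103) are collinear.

-437

Collinearity requires P_1P_2 × P_1P_3 = 0; each component is linear in t.
The y-component gives (-128)t + (-55936) = 0, so t = -437.
The remaining components then also vanish.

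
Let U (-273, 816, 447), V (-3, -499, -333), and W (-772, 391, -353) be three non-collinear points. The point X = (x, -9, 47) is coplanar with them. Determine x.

-8

A normal to the plane is n = UV × UW = (720500, 605220, -770935).
X lies in the plane iff n · UX = 0.
This gives (720500)x + (5764000) = 0, so x = -8.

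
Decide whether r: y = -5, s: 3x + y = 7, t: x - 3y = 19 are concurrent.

Intersecting r and s: solving the 2×2 system gives (x, y) = (4, -5).
Substitute into t: (1)(4) + (-3)(-5) = 19.
This equals 19, so (4, -5) lies on all three lines and they are concurrent.

Yes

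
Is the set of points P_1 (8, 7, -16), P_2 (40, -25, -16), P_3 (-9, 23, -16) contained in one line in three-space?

No

P_1P_2 = (32, -32, 0), P_1P_3 = (-17, 16, 0).
Comparing components 1 and 2: (32)(16) − (-32)(-17) = -32 ≠ 0, so P_1P_2 and P_1P_3 are not parallel and the points are not collinear.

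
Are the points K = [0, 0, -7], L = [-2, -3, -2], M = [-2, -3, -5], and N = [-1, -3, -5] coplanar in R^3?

No

The four points are coplanar iff the 3×3 determinant with rows KL, KM, KN is zero.
Rows: (-2, -3, 5), (-2, -3, 2), (-1, -3, 2).
Expanding along the first row: (-2)(0) − (-3)(-2) + (5)(3) = 9.
Nonzero ⇒ not coplanar.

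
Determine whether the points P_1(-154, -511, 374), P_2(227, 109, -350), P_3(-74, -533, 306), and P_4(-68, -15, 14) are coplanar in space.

The four points are coplanar iff the 3×3 determinant with rows P_1P_2, P_1P_3, P_1P_4 is zero.
Rows: (381, 620, -724), (80, -22, -68), (86, 496, -360).
Expanding along the first row: (381)(41648) − (620)(-22952) + (-724)(41572) = 0.
Zero determinant ⇒ coplanar.

Yes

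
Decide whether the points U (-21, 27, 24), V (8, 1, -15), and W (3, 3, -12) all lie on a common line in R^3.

UV = (29, -26, -39), UW = (24, -24, -36).
Comparing components 3 and 1: (-39)(24) − (29)(-36) = 108 ≠ 0, so UV and UW are not parallel and the points are not collinear.

No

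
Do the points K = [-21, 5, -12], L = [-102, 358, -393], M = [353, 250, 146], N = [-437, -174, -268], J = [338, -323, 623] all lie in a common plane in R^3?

The plane through K, L, M has normal n = KL × KM = (149119, -129696, -151867) and equation n·P = -1957575.
Checking the remaining points: n·N = -1897543, n·J = -2319111.
Since n·N = -1897543 ≠ -1957575, N is off the plane and the points are not all coplanar.

No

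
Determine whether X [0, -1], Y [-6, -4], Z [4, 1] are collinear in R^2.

XY = (-6, -3), XZ = (4, 2).
Twice the signed area of △XYZ is (-6)(2) − (-3)(4) = 0.
The triangle is degenerate (zero area), so the points are collinear.

Yes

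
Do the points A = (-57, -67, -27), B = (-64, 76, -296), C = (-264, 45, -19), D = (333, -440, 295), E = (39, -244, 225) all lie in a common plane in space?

The plane through A, B, C has normal n = AB × AC = (31272, 55739, 28817) and equation n·P = -6295076.
Checking the remaining points: n·D = -5610569, n·E = -5896883.
Since n·D = -5610569 ≠ -6295076, D is off the plane and the points are not all coplanar.

No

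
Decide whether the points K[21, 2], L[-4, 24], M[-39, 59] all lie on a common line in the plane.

KL = (-25, 22), KM = (-60, 57).
If collinear, KM would be a scalar multiple of KL. But (-25)·(57) ≠ (22)·(-60) (difference -105), so they are not parallel; the points are not collinear.

No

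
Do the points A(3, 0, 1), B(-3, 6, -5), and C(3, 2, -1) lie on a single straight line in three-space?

AB = (-6, 6, -6), AC = (0, 2, -2).
AB × AC = (0, -12, -12).
The cross product is nonzero, so the points do not lie on one line.

No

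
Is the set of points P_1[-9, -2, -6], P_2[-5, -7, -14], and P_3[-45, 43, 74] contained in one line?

P_1P_2 = (4, -5, -8), P_1P_3 = (-36, 45, 80).
P_1P_2 × P_1P_3 = (-40, -32, 0).
The cross product is nonzero, so the points do not lie on one line.

No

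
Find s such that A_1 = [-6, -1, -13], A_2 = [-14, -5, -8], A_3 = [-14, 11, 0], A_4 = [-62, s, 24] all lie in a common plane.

-25

Normal to plane A_1A_2A_3: n = (-112, 64, -128); plane equation n·P = 2272.
Requiring n·A_4 = 2272: (64)s + (3872) = 2272.
So s = -25.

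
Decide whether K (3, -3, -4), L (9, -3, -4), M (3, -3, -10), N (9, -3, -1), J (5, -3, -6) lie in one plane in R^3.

The plane through K, L, M has normal n = KL × KM = (0, 36, 0) and equation n·P = -108.
Checking the remaining points: n·N = -108, n·J = -108.
All equal -108, so all 5 points lie in one plane.

Yes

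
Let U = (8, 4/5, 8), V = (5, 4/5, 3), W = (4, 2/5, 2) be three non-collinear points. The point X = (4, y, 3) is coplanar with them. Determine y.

The plane through U, V, W has equation −2x + 2y + (6/5)z = -24/5.
Substituting X: (2)y + (-22/5) = -24/5, so y = -1/5.

-1/5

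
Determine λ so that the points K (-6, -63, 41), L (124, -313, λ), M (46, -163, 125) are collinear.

251

Direction KM = (52, -100, 84). From the x-coordinate of L, the parameter along the line is τ = (124 − (-6))/52 = 5/2.
Then λ = 41 + 5/2·(84) = 251.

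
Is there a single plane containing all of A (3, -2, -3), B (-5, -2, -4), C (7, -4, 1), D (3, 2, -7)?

No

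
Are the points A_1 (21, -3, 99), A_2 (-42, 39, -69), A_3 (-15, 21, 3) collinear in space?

A_1A_2 = (-63, 42, -168), A_1A_3 = (-36, 24, -96).
A_1A_2 × A_1A_3 = (0, 0, 0).
The cross product vanishes, so the three points are collinear.

Yes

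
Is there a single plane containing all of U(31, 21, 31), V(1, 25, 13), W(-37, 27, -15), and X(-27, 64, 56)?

With U as base: UV = (-30, 4, -18), UW = (-68, 6, -46), UX = (-58, 43, 25).
UW × UX = (2128, 4368, -2576).
UV · (UW × UX) = 0.
The scalar triple product vanishes, so the four points are coplanar.

Yes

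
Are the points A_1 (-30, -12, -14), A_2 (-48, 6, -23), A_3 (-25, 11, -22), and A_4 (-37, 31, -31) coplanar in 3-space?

With A_1 as base: A_1A_2 = (-18, 18, -9), A_1A_3 = (5, 23, -8), A_1A_4 = (-7, 43, -17).
A_1A_3 × A_1A_4 = (-47, 141, 376).
A_1A_2 · (A_1A_3 × A_1A_4) = 0.
The scalar triple product vanishes, so the four points are coplanar.

Yes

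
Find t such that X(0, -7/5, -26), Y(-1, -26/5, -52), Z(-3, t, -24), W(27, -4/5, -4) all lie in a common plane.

-4/5

Coplanarity ⇔ det[XY; XZ; XW] = 0.
Expanding, this is linear in t: (680)t + (544) = 0.
So t = -4/5.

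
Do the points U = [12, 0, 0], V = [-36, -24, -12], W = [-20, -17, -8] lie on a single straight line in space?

No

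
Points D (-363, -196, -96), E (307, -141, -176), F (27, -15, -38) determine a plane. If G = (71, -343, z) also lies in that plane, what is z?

-276

Coplanarity requires DE · (DF × DG) = 0.
DE = (670, 55, -80), DF = (390, 181, 58); the triple product is linear in z with coefficient 99820 and constant term 27550320.
Setting it to zero: z = -276.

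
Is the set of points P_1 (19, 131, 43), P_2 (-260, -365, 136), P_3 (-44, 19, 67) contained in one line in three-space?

No

P_1P_2 = (-279, -496, 93), P_1P_3 = (-63, -112, 24).
Comparing components 2 and 3: (-496)(24) − (93)(-112) = -1488 ≠ 0, so P_1P_2 and P_1P_3 are not parallel and the points are not collinear.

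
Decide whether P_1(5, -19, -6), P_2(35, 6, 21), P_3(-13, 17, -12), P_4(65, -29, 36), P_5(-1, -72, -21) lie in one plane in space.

The plane through P_1, P_2, P_3 has normal n = P_1P_2 × P_1P_3 = (-1122, -306, 1530) and equation n·P = -8976.
Checking the remaining points: n·P_4 = -8976, n·P_5 = -8976.
All equal -8976, so all 5 points lie in one plane.

Yes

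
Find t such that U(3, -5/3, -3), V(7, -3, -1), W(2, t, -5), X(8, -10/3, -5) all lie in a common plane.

Normal to plane UVX: n = (6, 18, 0); plane equation n·P = -12.
Requiring n·W = -12: (18)t + (12) = -12.
So t = -4/3.

-4/3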